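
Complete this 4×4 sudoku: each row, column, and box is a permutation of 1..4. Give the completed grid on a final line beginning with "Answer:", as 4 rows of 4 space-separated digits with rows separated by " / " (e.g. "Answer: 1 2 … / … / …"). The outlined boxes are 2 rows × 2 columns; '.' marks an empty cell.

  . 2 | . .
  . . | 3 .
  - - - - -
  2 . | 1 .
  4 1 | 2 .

Step 1. [r3c4∈{3,4}] in row 3, 4 fits only at r3c4. So r3c4=4.
Step 2. [r1c4∈{1}] r1c4 is down to just 1, so r1c4=1.
Step 3. [r2c4∈{2}] r2c4's peers cover all but 2 ⇒ r2c4=2.
Step 4. [r2c1∈{1}] nothing but 1 survives at r2c1 ⇒ r2c1=1.
Step 5. [r1c3∈{4}] r1c3's peers cover all but 4 ⇒ r1c3=4.
Step 6. [r2c2∈{4}] only 4 remains possible at r2c2, so r2c2=4.
Step 7. [r3c2∈{3}] r3c2's peers cover all but 3. So r3c2=3.
Step 8. [r4c4∈{3}] r4c4's peers cover all but 3 ⇒ r4c4=3.
Step 9. [r1c1∈{3}] r1c1 has the single candidate 3, so r1c1=3.

Answer: 3 2 4 1 / 1 4 3 2 / 2 3 1 4 / 4 1 2 3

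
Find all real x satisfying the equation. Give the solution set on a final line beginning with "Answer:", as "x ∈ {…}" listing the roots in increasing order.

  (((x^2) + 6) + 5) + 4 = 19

Step 1. [(((x^2) + 6) + 5) + 4 = 19] the outer +4 inverts by subtracting 4 ⇒ sub: ((x^2) + 6) + 5 = 15.
Step 2. [((x^2) + 6) + 5 = 15] 5 comes off first (subtract 5), so sub: (x^2) + 6 = 10.
Step 3. [(x^2) + 6 = 10] peel the +6: subtract 6 from each side ⇒ sub: x^2 = 4.
Step 4. [x^2 = 4] √ both sides: 4 ≥ 0 gives two branches. So sqrt: x = 2 or -2.

Answer: x ∈ {-2, 2}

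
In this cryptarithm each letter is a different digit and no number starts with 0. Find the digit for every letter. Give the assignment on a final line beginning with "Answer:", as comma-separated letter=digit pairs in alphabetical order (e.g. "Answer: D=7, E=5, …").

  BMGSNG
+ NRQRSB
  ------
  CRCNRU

Step 1. [col 1: G + B ≡ U (mod 10)] U=9 is one option consistent with column 1 (G + B ≡ U (mod 10), carry-in 0) — take it. So U=9.
Step 2. [col 1: G + B ≡ U (mod 10)] several values work for B in column 1 (G + B ≡ U (mod 10), carry-in 0); try B=6, so B=6.
Step 3. [col 1: G + B ≡ U (mod 10)] in column 1 we have G+B≡U with carry-in 0; given B=6, U=9 and digits 6,9 already taken and all letters distinct, that pins G to 3, so G=3.
Step 4. [col 2: N + S ≡ R (mod 10)] several values work for N in column 2 (N + S ≡ R (mod 10), carry-in 0); try N=2 ⇒ N=2.
Step 5. [col 2: N + S ≡ R (mod 10)] no forcing yet in column 2 (carry-in 0); S=5 is free and consistent — try it. So S=5.
Step 6. [col 2: N + S ≡ R (mod 10)] in column 2 we have N+S≡R with carry-in 0; given N=2, S=5 and digits 2,3,5,6,9 already taken and all letters distinct, that pins R to 7. So R=7.
Step 7. [col 4: G + Q ≡ C (mod 10)] several values work for C in column 4 (G + Q ≡ C (mod 10), carry-in 1); try C=8, so C=8.
Step 8. [col 4: G + Q ≡ C (mod 10)] column 4: given G=3, C=8, carry-in 1, and digits 2,3,5,6,7,8,9 already taken and all letters distinct, G+Q≡C (mod 10) forces Q=4, so Q=4.
Step 9. [col 5: M + R ≡ R (mod 10)] column 5 reads M+R+carry(0)=R with R=7; with digits 2,3,4,5,6,7,8,9 already taken and all letters distinct, the only value for M is 0 ⇒ M=0.

Answer: B=6, C=8, G=3, M=0, N=2, Q=4, R=7, S=5, U=9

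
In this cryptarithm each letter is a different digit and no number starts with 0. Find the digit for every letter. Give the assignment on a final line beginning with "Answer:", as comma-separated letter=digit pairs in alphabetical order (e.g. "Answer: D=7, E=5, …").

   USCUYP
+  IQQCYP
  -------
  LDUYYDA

Step 1. [L] adding two 6-digit numbers gives at most 6+1 digits, and here it does — L is that final carry and must be 1. So L=1.
Step 2. [col 1: P + P ≡ A (mod 10)] several values work for P in column 1 (P + P ≡ A (mod 10), carry-in 0); try P=7 ⇒ P=7.
Step 3. [col 1: P + P ≡ A (mod 10)] column 1 reads P+P+carry(0)=A with P=7; with digits 1,7 already taken and all letters distinct, the only value for A is 4. So A=4.
Step 4. [col 2: Y + Y ≡ D (mod 10)] no forcing yet in column 2 (carry-in 1); D=5 is free and consistent — try it ⇒ D=5.
Step 5. [col 2: Y + Y ≡ D (mod 10)] column 2: given D=5, carry-in 1, and digits 1,4,5,7 already taken and all letters distinct, Y+Y≡D (mod 10) forces Y=2. So Y=2.
Step 6. [col 3: U + C ≡ Y (mod 10)] several values work for U in column 3 (U + C ≡ Y (mod 10), carry-in 0); try U=9 ⇒ U=9.
Step 7. [col 3: U + C ≡ Y (mod 10)] column 3: given U=9, Y=2, carry-in 0, and digits 1,2,4,5,7,9 already taken and all letters distinct, U+C≡Y (mod 10) forces C=3. So C=3.
Step 8. [col 4: C + Q ≡ Y (mod 10)] in column 4 we have C+Q≡Y with carry-in 1; given C=3, Y=2 and digits 1,2,3,4,5,7,9 already taken and all letters distinct, that pins Q to 8, so Q=8.
Step 9. [col 5: S + Q ≡ U (mod 10)] column 5: given Q=8, U=9, carry-in 1, and digits 1,2,3,4,5,7,8,9 already taken and all letters distinct, S+Q≡U (mod 10) forces S=0. So S=0.
Step 10. [col 6: U + I ≡ D (mod 10)] column 6: given U=9, D=5, carry-in 0, and digits 0,1,2,3,4,5,7,8,9 already taken and all letters distinct, U+I≡D (mod 10) forces I=6 ⇒ I=6.

Answer: A=4, C=3, D=5, I=6, L=1, P=7, Q=8, S=0, U=9, Y=2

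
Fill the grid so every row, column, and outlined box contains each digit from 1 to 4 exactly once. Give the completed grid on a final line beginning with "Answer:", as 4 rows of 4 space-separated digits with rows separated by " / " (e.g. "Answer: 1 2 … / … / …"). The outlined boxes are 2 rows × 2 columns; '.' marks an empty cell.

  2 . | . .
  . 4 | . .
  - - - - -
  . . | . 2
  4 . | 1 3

Step 1. [r2c4∈{1}] r2c4 has the single candidate 1, so r2c4=1.
Step 2. [r2c1∈{3}] r2c1 has the single candidate 3, so r2c1=3.
Step 3. [r3c3∈{4}] only 4 remains possible at r3c3. So r3c3=4.
Step 4. [r1c2∈{1}] r1c2's peers cover all but 1 ⇒ r1c2=1.
Step 5. [r1c4∈{4}] nothing but 4 survives at r1c4, so r1c4=4.
Step 6. [r3c2∈{3}] r3c2 has the single candidate 3. So r3c2=3.
Step 7. [r2c3∈{2}] nothing but 2 survives at r2c3. So r2c3=2.
Step 8. [r4c2∈{2}] r4c2 has the single candidate 2 ⇒ r4c2=2.
Step 9. [r3c1∈{1}] r3c1 is down to just 1, so r3c1=1.
Step 10. [r1c3∈{3}] r1c3's peers cover all but 3, so r1c3=3.

Answer: 2 1 3 4 / 3 4 2 1 / 1 3 4 2 / 4 2 1 3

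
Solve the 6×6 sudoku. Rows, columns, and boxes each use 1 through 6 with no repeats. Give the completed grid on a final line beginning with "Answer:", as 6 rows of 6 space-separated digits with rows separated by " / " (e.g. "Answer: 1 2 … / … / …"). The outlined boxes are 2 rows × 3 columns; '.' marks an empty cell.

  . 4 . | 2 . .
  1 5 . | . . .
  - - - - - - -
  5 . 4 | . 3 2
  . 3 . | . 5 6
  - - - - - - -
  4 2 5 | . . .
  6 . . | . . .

Step 1. [r6c3∈{1,3}] box 5 places 3 nowhere but r6c3. So r6c3=3.
Step 2. [r3c4∈{1}] r3c4's peers cover all but 1, so r3c4=1.
Step 3. [r1c6∈{1,3,5}] r1c6 is the only open cell in row 1 admitting 5 ⇒ r1c6=5.
Step 4. [r1c5∈{1,6}] row 1 places 1 nowhere but r1c5, so r1c5=1.
Step 5. [r5c6∈{1,3}] across row 5, 1 lands solely at r5c6 ⇒ r5c6=1.
Step 6. [r6c6∈{4}] nothing but 4 survives at r6c6, so r6c6=4.
Step 7. [r5c4∈{3,6}] in row 5, 3 fits only at r5c4 ⇒ r5c4=3.
Step 8. [r2c4∈{4,6}] col 4 places 6 nowhere but r2c4, so r2c4=6.
Step 9. [r2c3∈{2}] nothing but 2 survives at r2c3, so r2c3=2.
Step 10. [r1c1∈{3}] r1c1 has the single candidate 3 ⇒ r1c1=3.
Step 11. [r6c4∈{5}] r6c4's peers cover all but 5 ⇒ r6c4=5.
Step 12. [r6c5∈{2}] r6c5 is down to just 2. So r6c5=2.
Step 13. [r5c5∈{6}] nothing but 6 survives at r5c5 ⇒ r5c5=6.
Step 14. [r4c3∈{1}] r4c3 is down to just 1. So r4c3=1.
Step 15. [r2c5∈{4}] nothing but 4 survives at r2c5, so r2c5=4.
Step 16. [r1c3∈{6}] r1c3's peers cover all but 6. So r1c3=6.
Step 17. [r6c2∈{1}] nothing but 1 survives at r6c2 ⇒ r6c2=1.
Step 18. [r4c4∈{4}] r4c4 is down to just 4. So r4c4=4.
Step 19. [r2c6∈{3}] r2c6 is down to just 3 ⇒ r2c6=3.
Step 20. [r3c2∈{6}] only 6 remains possible at r3c2. So r3c2=6.
Step 21. [r4c1∈{2}] r4c1 is down to just 2, so r4c1=2.

Answer: 3 4 6 2 1 5 / 1 5 2 6 4 3 / 5 6 4 1 3 2 / 2 3 1 4 5 6 / 4 2 5 3 6 1 / 6 1 3 5 2 4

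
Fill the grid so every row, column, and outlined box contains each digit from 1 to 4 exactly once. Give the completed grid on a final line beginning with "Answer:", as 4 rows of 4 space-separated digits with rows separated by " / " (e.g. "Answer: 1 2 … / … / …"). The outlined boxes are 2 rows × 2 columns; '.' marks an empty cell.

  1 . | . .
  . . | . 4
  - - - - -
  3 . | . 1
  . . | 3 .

Step 1. [r1c3∈{2}] r1c3 has the single candidate 2 ⇒ r1c3=2.
Step 2. [r3c2∈{2,4}] across row 3, 2 lands solely at r3c2, so r3c2=2.
Step 3. [r1c2∈{3,4}] across row 1, 4 lands solely at r1c2, so r1c2=4.
Step 4. [r4c1∈{4}] r4c1 is down to just 4 ⇒ r4c1=4.
Step 5. [r4c4∈{2}] nothing but 2 survives at r4c4. So r4c4=2.
Step 6. [r1c4∈{3}] r1c4 has the single candidate 3 ⇒ r1c4=3.
Step 7. [r3c3∈{4}] r3c3 has the single candidate 4, so r3c3=4.
Step 8. [r2c2∈{3}] r2c2's peers cover all but 3. So r2c2=3.
Step 9. [r4c2∈{1}] nothing but 1 survives at r4c2 ⇒ r4c2=1.
Step 10. [r2c3∈{1}] r2c3 is down to just 1 ⇒ r2c3=1.
Step 11. [r2c1∈{2}] r2c1 is down to just 2, so r2c1=2.

Answer: 1 4 2 3 / 2 3 1 4 / 3 2 4 1 / 4 1 3 2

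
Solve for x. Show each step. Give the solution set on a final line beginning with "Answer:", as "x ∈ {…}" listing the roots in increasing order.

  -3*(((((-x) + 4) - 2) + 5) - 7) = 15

Step 1. [-3*(((((-x) + 4) - 2) + 5) - 7) = 15] leading coefficient -3: divide by -3, so div: ((((-x) + 4) - 2) + 5) - 7 = -5.
Step 2. [((((-x) + 4) - 2) + 5) - 7 = -5] peel the -7: add 7 from each side. So sub: (((-x) + 4) - 2) + 5 = 2.
Step 3. [(((-x) + 4) - 2) + 5 = 2] 5 comes off first (subtract 5). So sub: ((-x) + 4) - 2 = -3.
Step 4. [((-x) + 4) - 2 = -3] add 2: x sits inside (… - 2), so sub: (-x) + 4 = -1.
Step 5. [(-x) + 4 = -1] the outer +4 inverts by subtracting 4 ⇒ sub: -x = -5.
Step 6. [-x = -5] LHS negated; negate both sides, so neg: x = 5.

Answer: x ∈ {5}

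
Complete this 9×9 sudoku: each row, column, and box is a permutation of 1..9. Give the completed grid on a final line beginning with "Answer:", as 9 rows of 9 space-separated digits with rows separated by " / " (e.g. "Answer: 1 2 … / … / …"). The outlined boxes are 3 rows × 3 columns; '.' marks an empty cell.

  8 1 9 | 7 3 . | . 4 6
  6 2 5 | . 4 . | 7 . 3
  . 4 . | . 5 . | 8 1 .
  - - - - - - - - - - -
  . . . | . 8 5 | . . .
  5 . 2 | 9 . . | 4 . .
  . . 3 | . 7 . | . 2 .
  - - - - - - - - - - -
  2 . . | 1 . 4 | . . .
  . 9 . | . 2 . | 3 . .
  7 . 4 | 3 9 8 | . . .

Step 1. [r7c5∈{6}] r7c5 is down to just 6. So r7c5=6.
Step 2. [r8c9∈{1,4,5,7,8}] 4 has one home in row 8: r8c9. So r8c9=4.
Step 3. [r1c7∈{2,5}] in row 1, 5 fits only at r1c7, so r1c7=5.
Step 4. [r6c9∈{1,5,8,9}] 5 has one home in row 6: r6c9, so r6c9=5.
Step 5. [r4c8∈{3,6,7,9}] 3 has one home in row 4: r4c8. So r4c8=3.
Step 6. [r7c3∈{8}] nothing but 8 survives at r7c3. So r7c3=8.
Step 7. [r3c9∈{2,9}] 2 has one home in box 3: r3c9 ⇒ r3c9=2.
Step 8. [r8c8∈{5,6,7,8}] in row 8, 8 fits only at r8c8 ⇒ r8c8=8.
Step 9. [r7c7∈{9}] nothing but 9 survives at r7c7, so r7c7=9.
Step 10. [r9c9∈{1}] r9c9 has the single candidate 1. So r9c9=1.
Step 11. [r6c1∈{1,4,9}] across row 6, 9 lands solely at r6c1. So r6c1=9.
Step 12. [r7c9∈{7}] r7c9 is down to just 7 ⇒ r7c9=7.
Step 13. [r3c4∈{6}] r3c4 has the single candidate 6. So r3c4=6.
Step 14. [r2c6∈{1,9}] r2c6 is the only open cell in row 2 admitting 1. So r2c6=1.
Step 15. [r8c3∈{1,6}] r8c3 is the only open cell in row 8 admitting 6 ⇒ r8c3=6.
Step 16. [r6c6∈{6}] r6c6 is down to just 6, so r6c6=6.
Step 17. [r4c3∈{1,7}] col 3 places 1 nowhere but r4c3. So r4c3=1.
Step 18. [r4c7∈{6}] r4c7 is down to just 6, so r4c7=6.
Step 19. [r7c8∈{5}] nothing but 5 survives at r7c8. So r7c8=5.
Step 20. [r5c2∈{6,7,8}] across row 5, 6 lands solely at r5c2. So r5c2=6.
Step 21. [r4c4∈{2,4}] across row 4, 2 lands solely at r4c4. So r4c4=2.
Step 22. [r5c6∈{3}] r5c6's peers cover all but 3 ⇒ r5c6=3.
Step 23. [r8c1∈{1}] r8c1's peers cover all but 1, so r8c1=1.
Step 24. [r5c5∈{1}] r5c5's peers cover all but 1. So r5c5=1.
Step 25. [r1c6∈{2}] r1c6 has the single candidate 2 ⇒ r1c6=2.
Step 26. [r8c6∈{7}] nothing but 7 survives at r8c6. So r8c6=7.
Step 27. [r3c3∈{7}] r3c3's peers cover all but 7, so r3c3=7.
Step 28. [r4c1∈{4}] r4c1 is down to just 4, so r4c1=4.
Step 29. [r5c8∈{7}] r5c8's peers cover all but 7, so r5c8=7.
Step 30. [r2c4∈{8}] nothing but 8 survives at r2c4 ⇒ r2c4=8.
Step 31. [r9c8∈{6}] r9c8 is down to just 6 ⇒ r9c8=6.
Step 32. [r4c9∈{9}] nothing but 9 survives at r4c9. So r4c9=9.
Step 33. [r9c7∈{2}] r9c7's peers cover all but 2. So r9c7=2.
Step 34. [r6c4∈{4}] r6c4 is down to just 4, so r6c4=4.
Step 35. [r2c8∈{9}] r2c8 has the single candidate 9, so r2c8=9.
Step 36. [r5c9∈{8}] nothing but 8 survives at r5c9, so r5c9=8.
Step 37. [r3c1∈{3}] r3c1 is down to just 3 ⇒ r3c1=3.
Step 38. [r4c2∈{7}] r4c2's peers cover all but 7, so r4c2=7.
Step 39. [r3c6∈{9}] nothing but 9 survives at r3c6, so r3c6=9.
Step 40. [r6c7∈{1}] r6c7 has the single candidate 1 ⇒ r6c7=1.
Step 41. [r6c2∈{8}] only 8 remains possible at r6c2 ⇒ r6c2=8.
Step 42. [r9c2∈{5}] r9c2 is down to just 5. So r9c2=5.
Step 43. [r8c4∈{5}] r8c4 has the single candidate 5. So r8c4=5.
Step 44. [r7c2∈{3}] nothing but 3 survives at r7c2 ⇒ r7c2=3.

Answer: 8 1 9 7 3 2 5 4 6 / 6 2 5 8 4 1 7 9 3 / 3 4 7 6 5 9 8 1 2 / 4 7 1 2 8 5 6 3 9 / 5 6 2 9 1 3 4 7 8 / 9 8 3 4 7 6 1 2 5 / 2 3 8 1 6 4 9 5 7 / 1 9 6 5 2 7 3 8 4 / 7 5 4 3 9 8 2 6 1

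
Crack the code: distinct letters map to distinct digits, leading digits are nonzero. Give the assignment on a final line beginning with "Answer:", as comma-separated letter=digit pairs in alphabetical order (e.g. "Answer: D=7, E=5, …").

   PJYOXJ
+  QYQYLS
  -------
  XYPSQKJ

Step 1. [X] X is the leading digit of a 7-digit sum of two 6-digit numbers; the final carry is exactly 1, so X=1.
Step 2. [col 1: J + S ≡ J (mod 10)] column 1 reads J+S+carry(0)=J with nothing yet; with digits 1 already taken and all letters distinct, the only value for S is 0, so S=0.
Step 3. [col 1: J + S ≡ J (mod 10)] column 1 (J + S ≡ J (mod 10), carry-in 0) doesn't pin J yet; pick J=2 and continue ⇒ J=2.
Step 4. [col 2: X + L ≡ K (mod 10)] several values work for L in column 2 (X + L ≡ K (mod 10), carry-in 0); try L=8. So L=8.
Step 5. [col 2: X + L ≡ K (mod 10)] column 2: given X=1, L=8, carry-in 0, and digits 0,1,2,8 already taken and all letters distinct, X+L≡K (mod 10) forces K=9 ⇒ K=9.
Step 6. [col 3: O + Y ≡ Q (mod 10)] several values work for O in column 3 (O + Y ≡ Q (mod 10), carry-in 0); try O=4, so O=4.
Step 7. [col 3: O + Y ≡ Q (mod 10)] in column 3 we have O+Y≡Q with carry-in 0; given O=4 and digits 0,1,2,4,8,9 already taken and all letters distinct, that pins Q to 7 ⇒ Q=7.
Step 8. [col 3: O + Y ≡ Q (mod 10)] from column 3 (O=4, Q=7, carry-in 0, digits 0,1,2,4,7,8,9 already taken and all letters distinct): Y must equal 3, so Y=3.
Step 9. [col 5: J + Y ≡ P (mod 10)] in column 5 we have J+Y≡P with carry-in 1; given J=2, Y=3 and digits 0,1,2,3,4,7,8,9 already taken and all letters distinct, that pins P to 6. So P=6.

Answer: J=2, K=9, L=8, O=4, P=6, Q=7, S=0, X=1, Y=3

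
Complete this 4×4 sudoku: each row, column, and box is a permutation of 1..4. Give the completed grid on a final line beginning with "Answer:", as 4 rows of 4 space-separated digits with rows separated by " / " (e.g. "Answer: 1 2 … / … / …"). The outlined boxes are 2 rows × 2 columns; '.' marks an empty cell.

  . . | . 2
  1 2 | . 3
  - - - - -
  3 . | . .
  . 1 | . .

Step 1. [r4c4∈{4}] r4c4's peers cover all but 4, so r4c4=4.
Step 2. [r1c3∈{1,4}] r1c3 is the only open cell in row 1 admitting 1. So r1c3=1.
Step 3. [r1c2∈{3,4}] row 1 places 3 nowhere but r1c2, so r1c2=3.
Step 4. [r3c3∈{2}] r3c3 has the single candidate 2 ⇒ r3c3=2.
Step 5. [r4c1∈{2}] r4c1's peers cover all but 2. So r4c1=2.
Step 6. [r3c2∈{4}] only 4 remains possible at r3c2 ⇒ r3c2=4.
Step 7. [r3c4∈{1}] nothing but 1 survives at r3c4 ⇒ r3c4=1.
Step 8. [r2c3∈{4}] r2c3 is down to just 4. So r2c3=4.
Step 9. [r4c3∈{3}] r4c3 has the single candidate 3. So r4c3=3.
Step 10. [r1c1∈{4}] only 4 remains possible at r1c1. So r1c1=4.

Answer: 4 3 1 2 / 1 2 4 3 / 3 4 2 1 / 2 1 3 4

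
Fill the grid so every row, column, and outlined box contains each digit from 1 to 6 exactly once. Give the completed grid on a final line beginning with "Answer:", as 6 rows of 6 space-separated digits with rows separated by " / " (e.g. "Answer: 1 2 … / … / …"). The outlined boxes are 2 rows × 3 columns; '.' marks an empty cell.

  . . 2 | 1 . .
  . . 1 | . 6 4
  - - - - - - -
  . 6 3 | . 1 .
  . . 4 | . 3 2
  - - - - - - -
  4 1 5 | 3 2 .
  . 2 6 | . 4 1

Step 1. [r4c2∈{5}] r4c2 is down to just 5. So r4c2=5.
Step 2. [r2c2∈{3}] only 3 remains possible at r2c2, so r2c2=3.
Step 3. [r1c5∈{5}] only 5 remains possible at r1c5 ⇒ r1c5=5.
Step 4. [r6c4∈{5}] r6c4 has the single candidate 5, so r6c4=5.
Step 5. [r4c1∈{1}] r4c1 is down to just 1 ⇒ r4c1=1.
Step 6. [r3c6∈{5}] r3c6 has the single candidate 5, so r3c6=5.
Step 7. [r6c1∈{3}] r6c1 has the single candidate 3. So r6c1=3.
Step 8. [r1c6∈{3}] nothing but 3 survives at r1c6. So r1c6=3.
Step 9. [r2c1∈{5}] nothing but 5 survives at r2c1 ⇒ r2c1=5.
Step 10. [r4c4∈{6}] only 6 remains possible at r4c4, so r4c4=6.
Step 11. [r1c1∈{6}] nothing but 6 survives at r1c1. So r1c1=6.
Step 12. [r3c1∈{2}] r3c1 has the single candidate 2, so r3c1=2.
Step 13. [r1c2∈{4}] nothing but 4 survives at r1c2, so r1c2=4.
Step 14. [r3c4∈{4}] nothing but 4 survives at r3c4 ⇒ r3c4=4.
Step 15. [r2c4∈{2}] r2c4's peers cover all but 2, so r2c4=2.
Step 16. [r5c6∈{6}] r5c6's peers cover all but 6. So r5c6=6.

Answer: 6 4 2 1 5 3 / 5 3 1 2 6 4 / 2 6 3 4 1 5 / 1 5 4 6 3 2 / 4 1 5 3 2 6 / 3 2 6 5 4 1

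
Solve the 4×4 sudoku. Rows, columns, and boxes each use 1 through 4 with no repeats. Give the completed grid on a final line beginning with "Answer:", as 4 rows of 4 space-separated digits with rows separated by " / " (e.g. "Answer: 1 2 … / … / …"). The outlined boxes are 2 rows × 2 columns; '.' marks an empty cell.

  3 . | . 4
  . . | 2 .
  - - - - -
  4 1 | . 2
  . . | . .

Step 1. [r4c2∈{2,3}] across col 2, 3 lands solely at r4c2, so r4c2=3.
Step 2. [r4c4∈{1}] nothing but 1 survives at r4c4, so r4c4=1.
Step 3. [r2c4∈{3}] nothing but 3 survives at r2c4, so r2c4=3.
Step 4. [r3c3∈{3}] r3c3's peers cover all but 3 ⇒ r3c3=3.
Step 5. [r4c1∈{2}] r4c1's peers cover all but 2, so r4c1=2.
Step 6. [r1c2∈{2}] r1c2's peers cover all but 2, so r1c2=2.
Step 7. [r4c3∈{4}] r4c3 has the single candidate 4, so r4c3=4.
Step 8. [r1c3∈{1}] r1c3's peers cover all but 1 ⇒ r1c3=1.
Step 9. [r2c2∈{4}] r2c2's peers cover all but 4 ⇒ r2c2=4.
Step 10. [r2c1∈{1}] r2c1 is down to just 1, so r2c1=1.

Answer: 3 2 1 4 / 1 4 2 3 / 4 1 3 2 / 2 3 4 1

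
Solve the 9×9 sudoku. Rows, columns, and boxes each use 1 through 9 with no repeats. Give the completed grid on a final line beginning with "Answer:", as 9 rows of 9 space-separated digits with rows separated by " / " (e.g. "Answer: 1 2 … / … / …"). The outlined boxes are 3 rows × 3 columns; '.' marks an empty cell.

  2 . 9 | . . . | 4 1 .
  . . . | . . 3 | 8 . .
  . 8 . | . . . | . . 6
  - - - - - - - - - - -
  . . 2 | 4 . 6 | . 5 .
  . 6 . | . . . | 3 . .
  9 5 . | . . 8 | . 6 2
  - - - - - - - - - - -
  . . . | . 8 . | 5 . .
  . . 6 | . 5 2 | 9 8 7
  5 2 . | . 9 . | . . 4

Step 1. [r6c3∈{1,3,4,7}] across row 6, 4 lands solely at r6c3 ⇒ r6c3=4.
Step 2. [r7c4∈{1,3,6,7}] in row 7, 6 fits only at r7c4, so r7c4=6.
Step 3. [r4c9∈{1,8,9}] row 4 places 9 nowhere but r4c9. So r4c9=9.
Step 4. [r3c7∈{2,7}] in col 7, 2 fits only at r3c7, so r3c7=2.
Step 5. [r7c6∈{1,4,7}] box 8 places 4 nowhere but r7c6. So r7c6=4.
Step 6. [r4c1∈{1,3,7,8}] 8 has one home in row 4: r4c1. So r4c1=8.
Step 7. [r4c2∈{1,3,7}] box 4 places 3 nowhere but r4c2. So r4c2=3.
Step 8. [r1c2∈{7}] r1c2's peers cover all but 7, so r1c2=7.
Step 9. [r1c6∈{5}] r1c6 is down to just 5 ⇒ r1c6=5.
Step 10. [r9c8∈{3}] r9c8's peers cover all but 3 ⇒ r9c8=3.
Step 11. [r7c9∈{1}] r7c9 has the single candidate 1. So r7c9=1.
Step 12. [r5c4∈{1,2,5,7,9}] r5c4 is the only open cell in row 5 admitting 5, so r5c4=5.
Step 13. [r2c4∈{1,2,7,9}] col 4 places 2 nowhere but r2c4, so r2c4=2.
Step 14. [r3c4∈{1,7,9}] across col 4, 9 lands solely at r3c4, so r3c4=9.
Step 15. [r3c8∈{7}] nothing but 7 survives at r3c8. So r3c8=7.
Step 16. [r2c5∈{1,4,6,7}] r2c5 is the only open cell in row 2 admitting 7, so r2c5=7.
Step 17. [r4c5∈{1}] r4c5's peers cover all but 1 ⇒ r4c5=1.
Step 18. [r3c6∈{1}] r3c6 has the single candidate 1, so r3c6=1.
Step 19. [r8c4∈{1,3}] in box 8, 3 fits only at r8c4, so r8c4=3.
Step 20. [r9c6∈{7}] r9c6's peers cover all but 7 ⇒ r9c6=7.
Step 21. [r2c1∈{1,4,6}] 6 has one home in row 2: r2c1. So r2c1=6.
Step 22. [r2c2∈{1,4}] across row 2, 4 lands solely at r2c2. So r2c2=4.
Step 23. [r2c3∈{1,5}] across row 2, 1 lands solely at r2c3. So r2c3=1.
Step 24. [r5c3∈{7}] nothing but 7 survives at r5c3 ⇒ r5c3=7.
Step 25. [r7c3∈{3}] r7c3 has the single candidate 3 ⇒ r7c3=3.
Step 26. [r6c4∈{7}] r6c4 is down to just 7. So r6c4=7.
Step 27. [r8c2∈{1}] r8c2's peers cover all but 1. So r8c2=1.
Step 28. [r2c8∈{9}] r2c8 has the single candidate 9. So r2c8=9.
Step 29. [r2c9∈{5}] r2c9 is down to just 5, so r2c9=5.
Step 30. [r5c5∈{2}] r5c5's peers cover all but 2 ⇒ r5c5=2.
Step 31. [r7c8∈{2}] only 2 remains possible at r7c8. So r7c8=2.
Step 32. [r5c6∈{9}] nothing but 9 survives at r5c6, so r5c6=9.
Step 33. [r5c1∈{1}] nothing but 1 survives at r5c1 ⇒ r5c1=1.
Step 34. [r9c3∈{8}] r9c3 has the single candidate 8. So r9c3=8.
Step 35. [r5c9∈{8}] only 8 remains possible at r5c9. So r5c9=8.
Step 36. [r9c7∈{6}] r9c7 has the single candidate 6. So r9c7=6.
Step 37. [r1c5∈{6}] r1c5 has the single candidate 6 ⇒ r1c5=6.
Step 38. [r1c9∈{3}] only 3 remains possible at r1c9 ⇒ r1c9=3.
Step 39. [r6c7∈{1}] r6c7's peers cover all but 1, so r6c7=1.
Step 40. [r4c7∈{7}] r4c7 has the single candidate 7. So r4c7=7.
Step 41. [r9c4∈{1}] only 1 remains possible at r9c4. So r9c4=1.
Step 42. [r7c1∈{7}] r7c1 is down to just 7 ⇒ r7c1=7.
Step 43. [r1c4∈{8}] r1c4 is down to just 8 ⇒ r1c4=8.
Step 44. [r5c8∈{4}] nothing but 4 survives at r5c8, so r5c8=4.
Step 45. [r8c1∈{4}] nothing but 4 survives at r8c1 ⇒ r8c1=4.
Step 46. [r6c5∈{3}] r6c5 has the single candidate 3 ⇒ r6c5=3.
Step 47. [r3c5∈{4}] r3c5 is down to just 4. So r3c5=4.
Step 48. [r3c3∈{5}] r3c3's peers cover all but 5. So r3c3=5.
Step 49. [r3c1∈{3}] only 3 remains possible at r3c1. So r3c1=3.
Step 50. [r7c2∈{9}] r7c2 has the single candidate 9. So r7c2=9.

Answer: 2 7 9 8 6 5 4 1 3 / 6 4 1 2 7 3 8 9 5 / 3 8 5 9 4 1 2 7 6 / 8 3 2 4 1 6 7 5 9 / 1 6 7 5 2 9 3 4 8 / 9 5 4 7 3 8 1 6 2 / 7 9 3 6 8 4 5 2 1 / 4 1 6 3 5 2 9 8 7 / 5 2 8 1 9 7 6 3 4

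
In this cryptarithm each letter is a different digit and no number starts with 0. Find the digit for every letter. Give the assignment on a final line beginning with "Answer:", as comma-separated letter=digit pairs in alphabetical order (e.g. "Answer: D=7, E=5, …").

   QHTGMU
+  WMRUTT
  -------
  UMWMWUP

Step 1. [col 1: U + T ≡ P (mod 10)] column 1 (U + T ≡ P (mod 10), carry-in 0) doesn't pin P yet; pick P=9 and continue ⇒ P=9.
Step 2. [col 1: U + T ≡ P (mod 10)] several values work for T in column 1 (U + T ≡ P (mod 10), carry-in 0); try T=8, so T=8.
Step 3. [col 1: U + T ≡ P (mod 10)] column 1 reads U+T+carry(0)=P with T=8, P=9; with digits 8,9 already taken and all letters distinct, the only value for U is 1. So U=1.
Step 4. [col 2: M + T ≡ U (mod 10)] column 2: given T=8, U=1, carry-in 0, and digits 1,8,9 already taken and all letters distinct, M+T≡U (mod 10) forces M=3. So M=3.
Step 5. [col 3: G + U ≡ W (mod 10)] no forcing yet in column 3 (carry-in 1); G=4 is free and consistent — try it ⇒ G=4.
Step 6. [col 3: G + U ≡ W (mod 10)] from column 3 (G=4, U=1, carry-in 1, digits 1,3,4,8,9 already taken and all letters distinct): W must equal 6, so W=6.
Step 7. [col 4: T + R ≡ M (mod 10)] in column 4 we have T+R≡M with carry-in 0; given T=8, M=3 and digits 1,3,4,6,8,9 already taken and all letters distinct, that pins R to 5 ⇒ R=5.
Step 8. [col 5: H + M ≡ W (mod 10)] column 5 reads H+M+carry(1)=W with M=3, W=6; with digits 1,3,4,5,6,8,9 already taken and all letters distinct, the only value for H is 2, so H=2.
Step 9. [col 6: Q + W ≡ M (mod 10)] in column 6 we have Q+W≡M with carry-in 0; given W=6, M=3 and digits 1,2,3,4,5,6,8,9 already taken and all letters distinct, that pins Q to 7. So Q=7.

Answer: G=4, H=2, M=3, P=9, Q=7, R=5, T=8, U=1, W=6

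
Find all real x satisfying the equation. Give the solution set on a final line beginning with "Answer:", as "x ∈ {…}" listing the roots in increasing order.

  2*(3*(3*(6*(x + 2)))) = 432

Step 1. [2*(3*(3*(6*(x + 2)))) = 432] leading coefficient 2: divide by 2, so div: 3*(3*(6*(x + 2))) = 216.
Step 2. [3*(3*(6*(x + 2))) = 216] 3·(inner) — divide through by 3, so div: 3*(6*(x + 2)) = 72.
Step 3. [3*(6*(x + 2)) = 72] LHS = 3·(…); ÷3 both sides. So div: 6*(x + 2) = 24.
Step 4. [6*(x + 2) = 24] 6 out front; divide by 6. So div: x + 2 = 4.
Step 5. [x + 2 = 4] +2 is outermost — subtract 2 both sides. So sub: x = 2.

Answer: x ∈ {2}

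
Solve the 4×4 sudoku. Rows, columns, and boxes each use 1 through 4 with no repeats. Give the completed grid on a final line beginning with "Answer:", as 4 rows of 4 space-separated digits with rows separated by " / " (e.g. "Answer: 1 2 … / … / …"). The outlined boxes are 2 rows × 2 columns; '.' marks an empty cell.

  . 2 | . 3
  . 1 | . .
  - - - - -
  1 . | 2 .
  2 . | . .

Step 1. [r2c3∈{4}] only 4 remains possible at r2c3 ⇒ r2c3=4.
Step 2. [r3c4∈{4}] only 4 remains possible at r3c4 ⇒ r3c4=4.
Step 3. [r4c3∈{1,3}] in col 3, 3 fits only at r4c3, so r4c3=3.
Step 4. [r1c1∈{4}] only 4 remains possible at r1c1, so r1c1=4.
Step 5. [r2c1∈{3}] r2c1 is down to just 3 ⇒ r2c1=3.
Step 6. [r1c3∈{1}] only 1 remains possible at r1c3. So r1c3=1.
Step 7. [r4c4∈{1}] r4c4 has the single candidate 1, so r4c4=1.
Step 8. [r2c4∈{2}] r2c4 is down to just 2, so r2c4=2.
Step 9. [r3c2∈{3}] r3c2 is down to just 3 ⇒ r3c2=3.
Step 10. [r4c2∈{4}] nothing but 4 survives at r4c2, so r4c2=4.

Answer: 4 2 1 3 / 3 1 4 2 / 1 3 2 4 / 2 4 3 1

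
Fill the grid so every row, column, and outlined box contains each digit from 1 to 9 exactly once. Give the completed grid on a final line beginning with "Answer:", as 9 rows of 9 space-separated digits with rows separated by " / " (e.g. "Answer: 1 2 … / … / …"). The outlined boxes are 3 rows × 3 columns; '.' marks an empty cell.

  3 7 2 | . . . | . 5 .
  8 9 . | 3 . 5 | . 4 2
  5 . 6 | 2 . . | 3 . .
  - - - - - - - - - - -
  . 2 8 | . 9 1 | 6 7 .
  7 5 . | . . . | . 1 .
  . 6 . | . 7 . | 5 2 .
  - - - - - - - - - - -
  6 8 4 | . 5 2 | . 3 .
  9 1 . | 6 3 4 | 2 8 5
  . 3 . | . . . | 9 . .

Step 1. [r9c9∈{1,4,6,7}] r9c9 is the only open cell in row 9 admitting 4 ⇒ r9c9=4.
Step 2. [r1c9∈{1,6,8,9}] 6 has one home in col 9: r1c9, so r1c9=6.
Step 3. [r3c6∈{7,8,9}] across box 2, 7 lands solely at r3c6 ⇒ r3c6=7.
Step 4. [r9c6∈{8}] only 8 remains possible at r9c6. So r9c6=8.
Step 5. [r9c5∈{1}] r9c5 has the single candidate 1, so r9c5=1.
Step 6. [r3c9∈{1,8,9}] across row 3, 1 lands solely at r3c9 ⇒ r3c9=1.
Step 7. [r3c5∈{4,8}] row 3 places 8 nowhere but r3c5 ⇒ r3c5=8.
Step 8. [r6c6∈{3}] r6c6's peers cover all but 3. So r6c6=3.
Step 9. [r5c7∈{4,8}] across col 7, 4 lands solely at r5c7. So r5c7=4.
Step 10. [r5c3∈{3,9}] 3 has one home in col 3: r5c3. So r5c3=3.
Step 11. [r5c9∈{8,9}] across row 5, 9 lands solely at r5c9, so r5c9=9.
Step 12. [r9c4∈{7}] only 7 remains possible at r9c4 ⇒ r9c4=7.
Step 13. [r1c4∈{1,4,9}] in row 1, 1 fits only at r1c4, so r1c4=1.
Step 14. [r6c1∈{1,4}] across col 1, 1 lands solely at r6c1, so r6c1=1.
Step 15. [r6c4∈{4,8}] row 6 places 4 nowhere but r6c4. So r6c4=4.
Step 16. [r7c9∈{7}] r7c9 is down to just 7 ⇒ r7c9=7.
Step 17. [r5c6∈{6}] only 6 remains possible at r5c6, so r5c6=6.
Step 18. [r2c7∈{7}] nothing but 7 survives at r2c7. So r2c7=7.
Step 19. [r4c1∈{4}] r4c1's peers cover all but 4 ⇒ r4c1=4.
Step 20. [r7c7∈{1}] r7c7 is down to just 1. So r7c7=1.
Step 21. [r9c3∈{5}] r9c3's peers cover all but 5. So r9c3=5.
Step 22. [r2c3∈{1}] only 1 remains possible at r2c3 ⇒ r2c3=1.
Step 23. [r3c8∈{9}] nothing but 9 survives at r3c8 ⇒ r3c8=9.
Step 24. [r4c4∈{5}] nothing but 5 survives at r4c4 ⇒ r4c4=5.
Step 25. [r5c5∈{2}] r5c5 has the single candidate 2. So r5c5=2.
Step 26. [r1c7∈{8}] nothing but 8 survives at r1c7. So r1c7=8.
Step 27. [r9c1∈{2}] only 2 remains possible at r9c1, so r9c1=2.
Step 28. [r2c5∈{6}] r2c5's peers cover all but 6 ⇒ r2c5=6.
Step 29. [r6c9∈{8}] r6c9 is down to just 8, so r6c9=8.
Step 30. [r5c4∈{8}] r5c4 has the single candidate 8. So r5c4=8.
Step 31. [r7c4∈{9}] r7c4 has the single candidate 9, so r7c4=9.
Step 32. [r1c6∈{9}] r1c6 is down to just 9, so r1c6=9.
Step 33. [r6c3∈{9}] nothing but 9 survives at r6c3, so r6c3=9.
Step 34. [r4c9∈{3}] r4c9's peers cover all but 3. So r4c9=3.
Step 35. [r3c2∈{4}] only 4 remains possible at r3c2, so r3c2=4.
Step 36. [r9c8∈{6}] r9c8's peers cover all but 6, so r9c8=6.
Step 37. [r8c3∈{7}] r8c3 has the single candidate 7, so r8c3=7.
Step 38. [r1c5∈{4}] only 4 remains possible at r1c5. So r1c5=4.

Answer: 3 7 2 1 4 9 8 5 6 / 8 9 1 3 6 5 7 4 2 / 5 4 6 2 8 7 3 9 1 / 4 2 8 5 9 1 6 7 3 / 7 5 3 8 2 6 4 1 9 / 1 6 9 4 7 3 5 2 8 / 6 8 4 9 5 2 1 3 7 / 9 1 7 6 3 4 2 8 5 / 2 3 5 7 1 8 9 6 4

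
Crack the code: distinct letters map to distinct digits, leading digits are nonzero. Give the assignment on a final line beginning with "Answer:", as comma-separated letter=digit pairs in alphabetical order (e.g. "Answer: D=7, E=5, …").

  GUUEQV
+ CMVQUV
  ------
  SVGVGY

Step 1. [col 1: V + V ≡ Y (mod 10)] no forcing yet in column 1 (carry-in 0); V=8 is free and consistent — try it. So V=8.
Step 2. [col 1: V + V ≡ Y (mod 10)] in column 1 we have V+V≡Y with carry-in 0; given V=8 and digits 8 already taken and all letters distinct, that pins Y to 6 ⇒ Y=6.
Step 3. [col 2: Q + U ≡ G (mod 10)] no forcing yet in column 2 (carry-in 1); Q=7 is free and consistent — try it ⇒ Q=7.
Step 4. [col 2: Q + U ≡ G (mod 10)] column 2 (Q + U ≡ G (mod 10), carry-in 1) doesn't pin U yet; pick U=5 and continue ⇒ U=5.
Step 5. [col 2: Q + U ≡ G (mod 10)] in column 2 we have Q+U≡G with carry-in 1; given Q=7, U=5 and digits 5,6,7,8 already taken and all letters distinct, that pins G to 3 ⇒ G=3.
Step 6. [col 3: E + Q ≡ V (mod 10)] from column 3 (Q=7, V=8, carry-in 1, digits 3,5,6,7,8 already taken and all letters distinct): E must equal 0, so E=0.
Step 7. [col 5: U + M ≡ V (mod 10)] column 5: given U=5, V=8, carry-in 1, and digits 0,3,5,6,7,8 already taken and all letters distinct, U+M≡V (mod 10) forces M=2, so M=2.
Step 8. [col 6: G + C ≡ S (mod 10)] from column 6 (G=3, carry-in 0, digits 0,2,3,5,6,7,8 already taken and all letters distinct): C must equal 1. So C=1.
Step 9. [col 6: G + C ≡ S (mod 10)] from column 6 (G=3, C=1, carry-in 0, digits 0,1,2,3,5,6,7,8 already taken and all letters distinct): S must equal 4, so S=4.

Answer: C=1, E=0, G=3, M=2, Q=7, S=4, U=5, V=8, Y=6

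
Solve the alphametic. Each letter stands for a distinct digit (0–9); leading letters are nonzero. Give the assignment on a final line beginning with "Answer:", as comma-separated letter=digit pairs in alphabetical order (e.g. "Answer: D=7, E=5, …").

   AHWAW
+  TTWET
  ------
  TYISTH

Step 1. [col 1: W + T ≡ H (mod 10)] T=1 is one option consistent with column 1 (W + T ≡ H (mod 10), carry-in 0) — take it, so T=1.
Step 2. [col 1: W + T ≡ H (mod 10)] W=3 is one option consistent with column 1 (W + T ≡ H (mod 10), carry-in 0) — take it, so W=3.
Step 3. [col 1: W + T ≡ H (mod 10)] column 1 reads W+T+carry(0)=H with W=3, T=1; with digits 1,3 already taken and all letters distinct, the only value for H is 4, so H=4.
Step 4. [col 2: A + E ≡ T (mod 10)] E=2 is one option consistent with column 2 (A + E ≡ T (mod 10), carry-in 0) — take it ⇒ E=2.
Step 5. [col 2: A + E ≡ T (mod 10)] column 2: given E=2, T=1, carry-in 0, and digits 1,2,3,4 already taken and all letters distinct, A+E≡T (mod 10) forces A=9, so A=9.
Step 6. [col 3: W + W ≡ S (mod 10)] column 3: given W=3, carry-in 1, and digits 1,2,3,4,9 already taken and all letters distinct, W+W≡S (mod 10) forces S=7 ⇒ S=7.
Step 7. [col 4: H + T ≡ I (mod 10)] column 4: given H=4, T=1, carry-in 0, and digits 1,2,3,4,7,9 already taken and all letters distinct, H+T≡I (mod 10) forces I=5. So I=5.
Step 8. [col 5: A + T ≡ Y (mod 10)] column 5 reads A+T+carry(0)=Y with A=9, T=1; with digits 1,2,3,4,5,7,9 already taken and all letters distinct, the only value for Y is 0 ⇒ Y=0.

Answer: A=9, E=2, H=4, I=5, S=7, T=1, W=3, Y=0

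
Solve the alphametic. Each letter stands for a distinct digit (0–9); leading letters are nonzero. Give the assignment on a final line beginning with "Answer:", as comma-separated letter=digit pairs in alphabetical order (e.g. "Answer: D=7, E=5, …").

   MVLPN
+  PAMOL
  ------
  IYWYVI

Step 1. [col 1: N + L ≡ I (mod 10)] no forcing yet in column 1 (carry-in 0); I=1 is free and consistent — try it, so I=1.
Step 2. [col 1: N + L ≡ I (mod 10)] several values work for L in column 1 (N + L ≡ I (mod 10), carry-in 0); try L=7 ⇒ L=7.
Step 3. [col 1: N + L ≡ I (mod 10)] column 1: given L=7, I=1, carry-in 0, and digits 1,7 already taken and all letters distinct, N+L≡I (mod 10) forces N=4, so N=4.
Step 4. [col 2: P + O ≡ V (mod 10)] no forcing yet in column 2 (carry-in 1); P=8 is free and consistent — try it ⇒ P=8.
Step 5. [col 2: P + O ≡ V (mod 10)] no forcing yet in column 2 (carry-in 1); O=6 is free and consistent — try it, so O=6.
Step 6. [col 2: P + O ≡ V (mod 10)] column 2 reads P+O+carry(1)=V with P=8, O=6; with digits 1,4,6,7,8 already taken and all letters distinct, the only value for V is 5. So V=5.
Step 7. [col 3: L + M ≡ Y (mod 10)] in column 3 we have L+M≡Y with carry-in 1; given L=7 and digits 1,4,5,6,7,8 already taken and all letters distinct, that pins Y to 0. So Y=0.
Step 8. [col 3: L + M ≡ Y (mod 10)] from column 3 (L=7, Y=0, carry-in 1, digits 0,1,4,5,6,7,8 already taken and all letters distinct): M must equal 2 ⇒ M=2.
Step 9. [col 4: V + A ≡ W (mod 10)] column 4: given V=5, carry-in 1, and digits 0,1,2,4,5,6,7,8 already taken and all letters distinct, V+A≡W (mod 10) forces A=3 ⇒ A=3.
Step 10. [col 4: V + A ≡ W (mod 10)] column 4 reads V+A+carry(1)=W with V=5, A=3; with digits 0,1,2,3,4,5,6,7,8 already taken and all letters distinct, the only value for W is 9, so W=9.

Answer: A=3, I=1, L=7, M=2, N=4, O=6, P=8, V=5, W=9, Y=0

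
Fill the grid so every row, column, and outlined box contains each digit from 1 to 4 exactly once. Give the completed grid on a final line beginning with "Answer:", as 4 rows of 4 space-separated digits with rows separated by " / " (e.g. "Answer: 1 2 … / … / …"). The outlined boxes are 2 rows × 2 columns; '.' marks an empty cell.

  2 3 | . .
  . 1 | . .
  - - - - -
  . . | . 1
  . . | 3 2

Step 1. [r2c1∈{4}] only 4 remains possible at r2c1 ⇒ r2c1=4.
Step 2. [r3c3∈{4}] r3c3 has the single candidate 4. So r3c3=4.
Step 3. [r3c2∈{2}] r3c2 has the single candidate 2, so r3c2=2.
Step 4. [r4c2∈{4}] r4c2 is down to just 4, so r4c2=4.
Step 5. [r2c3∈{2}] only 2 remains possible at r2c3 ⇒ r2c3=2.
Step 6. [r1c3∈{1}] r1c3 is down to just 1. So r1c3=1.
Step 7. [r1c4∈{4}] r1c4 has the single candidate 4. So r1c4=4.
Step 8. [r4c1∈{1}] r4c1 has the single candidate 1. So r4c1=1.
Step 9. [r2c4∈{3}] only 3 remains possible at r2c4, so r2c4=3.
Step 10. [r3c1∈{3}] only 3 remains possible at r3c1 ⇒ r3c1=3.

Answer: 2 3 1 4 / 4 1 2 3 / 3 2 4 1 / 1 4 3 2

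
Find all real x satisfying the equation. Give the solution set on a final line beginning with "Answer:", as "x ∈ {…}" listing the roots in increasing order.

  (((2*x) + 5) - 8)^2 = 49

Step 1. [(((2*x) + 5) - 8)^2 = 49] √ both sides: 49 ≥ 0 gives two branches, so sqrt: ((2*x) + 5) - 8 = 7 or -7.
Step 2. [((2*x) + 5) - 8 = 7 or -7] add 8: x sits inside (… - 8) ⇒ sub: (2*x) + 5 = 15 or 1.
Step 3. [(2*x) + 5 = 15 or 1] 5 comes off first (subtract 5). So sub: 2*x = 10 or -4.
Step 4. [2*x = 10 or -4] leading coefficient 2: divide by 2, so div: x = 5 or -2.

Answer: x ∈ {-2, 5}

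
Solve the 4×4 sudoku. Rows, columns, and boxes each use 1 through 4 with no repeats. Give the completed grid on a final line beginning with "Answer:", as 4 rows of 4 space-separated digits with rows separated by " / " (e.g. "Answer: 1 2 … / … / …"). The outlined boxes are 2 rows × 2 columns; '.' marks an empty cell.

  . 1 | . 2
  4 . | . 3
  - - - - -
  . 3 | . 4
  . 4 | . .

Step 1. [r4c4∈{1}] nothing but 1 survives at r4c4, so r4c4=1.
Step 2. [r4c1∈{2}] r4c1 is down to just 2 ⇒ r4c1=2.
Step 3. [r3c3∈{2}] nothing but 2 survives at r3c3, so r3c3=2.
Step 4. [r1c1∈{3}] r1c1 is down to just 3 ⇒ r1c1=3.
Step 5. [r4c3∈{3}] r4c3's peers cover all but 3. So r4c3=3.
Step 6. [r3c1∈{1}] r3c1's peers cover all but 1, so r3c1=1.
Step 7. [r2c2∈{2}] r2c2's peers cover all but 2, so r2c2=2.
Step 8. [r1c3∈{4}] r1c3 has the single candidate 4 ⇒ r1c3=4.
Step 9. [r2c3∈{1}] r2c3's peers cover all but 1 ⇒ r2c3=1.

Answer: 3 1 4 2 / 4 2 1 3 / 1 3 2 4 / 2 4 3 1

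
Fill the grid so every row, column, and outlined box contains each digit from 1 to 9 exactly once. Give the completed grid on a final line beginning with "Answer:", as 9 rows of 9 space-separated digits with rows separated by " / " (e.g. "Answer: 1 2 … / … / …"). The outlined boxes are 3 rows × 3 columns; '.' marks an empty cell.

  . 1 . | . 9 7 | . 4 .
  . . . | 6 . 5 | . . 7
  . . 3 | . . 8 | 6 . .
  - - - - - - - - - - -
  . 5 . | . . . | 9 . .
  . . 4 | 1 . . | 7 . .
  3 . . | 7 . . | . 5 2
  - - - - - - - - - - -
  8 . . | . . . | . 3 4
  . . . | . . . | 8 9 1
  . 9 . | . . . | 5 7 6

Step 1. [r8c2∈{2,3,4,6,7}] col 2 places 3 nowhere but r8c2 ⇒ r8c2=3.
Step 2. [r7c7∈{2}] r7c7 is down to just 2, so r7c7=2.
Step 3. [r5c5∈{2,3,5,6,8}] r5c5 is the only open cell in row 5 admitting 5. So r5c5=5.
Step 4. [r6c7∈{1,4}] across col 7, 4 lands solely at r6c7. So r6c7=4.
Step 5. [r6c3∈{1,6,8,9}] row 6 places 1 nowhere but r6c3 ⇒ r6c3=1.
Step 6. [r9c3∈{2}] r9c3 has the single candidate 2 ⇒ r9c3=2.
Step 7. [r5c1∈{2,6,9}] in box 4, 9 fits only at r5c1 ⇒ r5c1=9.
Step 8. [r2c7∈{1,3}] col 7 places 1 nowhere but r2c7. So r2c7=1.
Step 9. [r3c8∈{2}] r3c8 has the single candidate 2, so r3c8=2.
Step 10. [r3c4∈{4}] only 4 remains possible at r3c4 ⇒ r3c4=4.
Step 11. [r2c8∈{8}] nothing but 8 survives at r2c8 ⇒ r2c8=8.
Step 12. [r2c5∈{2,3}] across row 2, 3 lands solely at r2c5 ⇒ r2c5=3.
Step 13. [r9c1∈{1,4}] across col 1, 1 lands solely at r9c1 ⇒ r9c1=1.
Step 14. [r8c1∈{4,5,6,7}] in box 7, 4 fits only at r8c1 ⇒ r8c1=4.
Step 15. [r5c8∈{6}] r5c8 has the single candidate 6 ⇒ r5c8=6.
Step 16. [r1c3∈{5,6,8}] in row 1, 8 fits only at r1c3, so r1c3=8.
Step 17. [r2c1∈{2}] r2c1 is down to just 2 ⇒ r2c1=2.
Step 18. [r7c6∈{1,6,9}] col 6 places 1 nowhere but r7c6, so r7c6=1.
Step 19. [r3c2∈{7}] nothing but 7 survives at r3c2, so r3c2=7.
Step 20. [r7c2∈{6}] r7c2 is down to just 6. So r7c2=6.
Step 21. [r4c3∈{6,7}] r4c3 is the only open cell in col 3 admitting 6. So r4c3=6.
Step 22. [r3c1∈{5}] r3c1 is down to just 5, so r3c1=5.
Step 23. [r7c5∈{7}] r7c5 is down to just 7, so r7c5=7.
Step 24. [r5c2∈{2,8}] across col 2, 2 lands solely at r5c2 ⇒ r5c2=2.
Step 25. [r5c6∈{3}] r5c6 is down to just 3, so r5c6=3.
Step 26. [r4c9∈{3,8}] row 4 places 3 nowhere but r4c9 ⇒ r4c9=3.
Step 27. [r7c3∈{5}] r7c3 has the single candidate 5. So r7c3=5.
Step 28. [r9c6∈{4}] r9c6's peers cover all but 4. So r9c6=4.
Step 29. [r9c5∈{8}] r9c5's peers cover all but 8, so r9c5=8.
Step 30. [r4c6∈{2}] r4c6 is down to just 2 ⇒ r4c6=2.
Step 31. [r8c6∈{6}] r8c6's peers cover all but 6. So r8c6=6.
Step 32. [r8c5∈{2}] r8c5 is down to just 2 ⇒ r8c5=2.
Step 33. [r4c1∈{7}] nothing but 7 survives at r4c1. So r4c1=7.
Step 34. [r1c7∈{3}] nothing but 3 survives at r1c7. So r1c7=3.
Step 35. [r6c6∈{9}] r6c6 has the single candidate 9 ⇒ r6c6=9.
Step 36. [r2c3∈{9}] nothing but 9 survives at r2c3. So r2c3=9.
Step 37. [r4c5∈{4}] nothing but 4 survives at r4c5, so r4c5=4.
Step 38. [r3c5∈{1}] r3c5's peers cover all but 1. So r3c5=1.
Step 39. [r7c4∈{9}] r7c4 has the single candidate 9, so r7c4=9.
Step 40. [r9c4∈{3}] r9c4's peers cover all but 3, so r9c4=3.
Step 41. [r6c2∈{8}] only 8 remains possible at r6c2 ⇒ r6c2=8.
Step 42. [r2c2∈{4}] nothing but 4 survives at r2c2, so r2c2=4.
Step 43. [r4c8∈{1}] only 1 remains possible at r4c8, so r4c8=1.
Step 44. [r8c3∈{7}] r8c3's peers cover all but 7 ⇒ r8c3=7.
Step 45. [r8c4∈{5}] r8c4's peers cover all but 5 ⇒ r8c4=5.
Step 46. [r4c4∈{8}] nothing but 8 survives at r4c4 ⇒ r4c4=8.
Step 47. [r1c1∈{6}] r1c1 has the single candidate 6 ⇒ r1c1=6.
Step 48. [r3c9∈{9}] nothing but 9 survives at r3c9. So r3c9=9.
Step 49. [r5c9∈{8}] only 8 remains possible at r5c9. So r5c9=8.
Step 50. [r1c9∈{5}] r1c9's peers cover all but 5, so r1c9=5.
Step 51. [r6c5∈{6}] r6c5's peers cover all but 6 ⇒ r6c5=6.
Step 52. [r1c4∈{2}] only 2 remains possible at r1c4. So r1c4=2.

Answer: 6 1 8 2 9 7 3 4 5 / 2 4 9 6 3 5 1 8 7 / 5 7 3 4 1 8 6 2 9 / 7 5 6 8 4 2 9 1 3 / 9 2 4 1 5 3 7 6 8 / 3 8 1 7 6 9 4 5 2 / 8 6 5 9 7 1 2 3 4 / 4 3 7 5 2 6 8 9 1 / 1 9 2 3 8 4 5 7 6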